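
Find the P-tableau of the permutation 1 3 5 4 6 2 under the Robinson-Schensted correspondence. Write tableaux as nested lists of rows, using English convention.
Insert 1: appended to row 1. P = [[1]].
Insert 3: appended to row 1. P = [[1, 3]].
Insert 5: appended to row 1. P = [[1, 3, 5]].
Insert 4: 4 bumps 5 from row 1; 5 starts row 2. P = [[1, 3, 4], [5]].
Insert 6: appended to row 1. P = [[1, 3, 4, 6], [5]].
Insert 2: 2 bumps 3 from row 1; 3 bumps 5 from row 2; 5 starts row 3. P = [[1, 2, 4, 6], [3], [5]].

So P = [[1, 2, 4, 6], [3], [5]].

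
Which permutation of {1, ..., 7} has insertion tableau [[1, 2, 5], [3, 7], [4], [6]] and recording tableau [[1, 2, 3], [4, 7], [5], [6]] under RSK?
Reverse the RSK construction: for i from n down to 1, find the cell of Q containing i, remove the entry at that cell from P, and reverse-bump it up through P; the value ejected from row 1 is w(i).

Step i=7: Q has 7 at row 2, column 2; remove 7 from row 2 of P and reverse-bump: 7 enters row 1 and ejects 5. So w(7) = 5. P is now [[1, 2, 7], [3], [4], [6]].
Step i=6: Q has 6 at row 4, column 1; remove 6 from row 4 of P and reverse-bump: 6 enters row 3 and ejects 4; 4 enters row 2 and ejects 3; 3 enters row 1 and ejects 2. So w(6) = 2. P is now [[1, 3, 7], [4], [6]].
Step i=5: Q has 5 at row 3, column 1; remove 6 from row 3 of P and reverse-bump: 6 enters row 2 and ejects 4; 4 enters row 1 and ejects 3. So w(5) = 3. P is now [[1, 4, 7], [6]].
Step i=4: Q has 4 at row 2, column 1; remove 6 from row 2 of P and reverse-bump: 6 enters row 1 and ejects 4. So w(4) = 4. P is now [[1, 6, 7]].
Step i=3: Q has 3 at row 1, column 3; remove that cell from P, ejecting 7. So w(3) = 7. P is now [[1, 6]].
Step i=2: Q has 2 at row 1, column 2; remove that cell from P, ejecting 6. So w(2) = 6. P is now [[1]].
Step i=1: Q has 1 at row 1, column 1; remove that cell from P, ejecting 1. So w(1) = 1. P is now [].

So w = 1 6 7 4 3 2 5.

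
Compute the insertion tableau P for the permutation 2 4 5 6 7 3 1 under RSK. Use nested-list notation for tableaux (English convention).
Insert 2: appended to row 1. P = [[2]].
Insert 4: appended to row 1. P = [[2, 4]].
Insert 5: appended to row 1. P = [[2, 4, 5]].
Insert 6: appended to row 1. P = [[2, 4, 5, 6]].
Insert 7: appended to row 1. P = [[2, 4, 5, 6, 7]].
Insert 3: 3 bumps 4 from row 1; 4 starts row 2. P = [[2, 3, 5, 6, 7], [4]].
Insert 1: 1 bumps 2 from row 1; 2 bumps 4 from row 2; 4 starts row 3. P = [[1, 3, 5, 6, 7], [2], [4]].

So P = [[1, 3, 5, 6, 7], [2], [4]].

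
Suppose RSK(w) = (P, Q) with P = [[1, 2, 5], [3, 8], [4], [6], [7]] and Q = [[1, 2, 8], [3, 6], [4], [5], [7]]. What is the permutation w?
Reverse the RSK construction: for i from n down to 1, find the cell of Q containing i, remove the entry at that cell from P, and reverse-bump it up through P; the value ejected from row 1 is w(i).

Step i=8: Q has 8 at row 1, column 3; remove that cell from P, ejecting 5. So w(8) = 5. P is now [[1, 2], [3, 8], [4], [6], [7]].
Step i=7: Q has 7 at row 5, column 1; remove 7 from row 5 of P and reverse-bump: 7 enters row 4 and ejects 6; 6 enters row 3 and ejects 4; 4 enters row 2 and ejects 3; 3 enters row 1 and ejects 2. So w(7) = 2. P is now [[1, 3], [4, 8], [6], [7]].
Step i=6: Q has 6 at row 2, column 2; remove 8 from row 2 of P and reverse-bump: 8 enters row 1 and ejects 3. So w(6) = 3. P is now [[1, 8], [4], [6], [7]].
Step i=5: Q has 5 at row 4, column 1; remove 7 from row 4 of P and reverse-bump: 7 enters row 3 and ejects 6; 6 enters row 2 and ejects 4; 4 enters row 1 and ejects 1. So w(5) = 1. P is now [[4, 8], [6], [7]].
Step i=4: Q has 4 at row 3, column 1; remove 7 from row 3 of P and reverse-bump: 7 enters row 2 and ejects 6; 6 enters row 1 and ejects 4. So w(4) = 4. P is now [[6, 8], [7]].
Step i=3: Q has 3 at row 2, column 1; remove 7 from row 2 of P and reverse-bump: 7 enters row 1 and ejects 6. So w(3) = 6. P is now [[7, 8]].
Step i=2: Q has 2 at row 1, column 2; remove that cell from P, ejecting 8. So w(2) = 8. P is now [[7]].
Step i=1: Q has 1 at row 1, column 1; remove that cell from P, ejecting 7. So w(1) = 7. P is now [].

So w = 7 8 6 4 1 3 2 5.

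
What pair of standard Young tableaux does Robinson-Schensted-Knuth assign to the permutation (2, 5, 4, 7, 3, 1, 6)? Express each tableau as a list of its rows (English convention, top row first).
Insert each entry of the permutation into P by Schensted row insertion, recording in Q the position of each new cell.

Insert 2: appended to row 1. P = [[2]].
Insert 5: appended to row 1. P = [[2, 5]].
Insert 4: 4 bumps 5 from row 1; 5 starts row 2. P = [[2, 4], [5]].
Insert 7: appended to row 1. P = [[2, 4, 7], [5]].
Insert 3: 3 bumps 4 from row 1; 4 bumps 5 from row 2; 5 starts row 3. P = [[2, 3, 7], [4], [5]].
Insert 1: 1 bumps 2 from row 1; 2 bumps 4 from row 2; 4 bumps 5 from row 3; 5 starts row 4. P = [[1, 3, 7], [2], [4], [5]].
Insert 6: 6 bumps 7 from row 1; 7 appends to row 2. P = [[1, 3, 6], [2, 7], [4], [5]].

So P = [[1, 3, 6], [2, 7], [4], [5]], Q = [[1, 2, 4], [3, 7], [5], [6]].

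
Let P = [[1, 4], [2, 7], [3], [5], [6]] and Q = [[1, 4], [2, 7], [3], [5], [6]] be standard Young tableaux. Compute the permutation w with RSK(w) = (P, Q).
6 5 3 7 2 1 4

Reverse the RSK construction: for i from n down to 1, find the cell of Q containing i, remove the entry at that cell from P, and reverse-bump it up through P; the value ejected from row 1 is w(i).

Step i=7: Q has 7 at row 2, column 2; remove 7 from row 2 of P and reverse-bump: 7 enters row 1 and ejects 4. So w(7) = 4. P is now [[1, 7], [2], [3], [5], [6]].
Step i=6: Q has 6 at row 5, column 1; remove 6 from row 5 of P and reverse-bump: 6 enters row 4 and ejects 5; 5 enters row 3 and ejects 3; 3 enters row 2 and ejects 2; 2 enters row 1 and ejects 1. So w(6) = 1. P is now [[2, 7], [3], [5], [6]].
Step i=5: Q has 5 at row 4, column 1; remove 6 from row 4 of P and reverse-bump: 6 enters row 3 and ejects 5; 5 enters row 2 and ejects 3; 3 enters row 1 and ejects 2. So w(5) = 2. P is now [[3, 7], [5], [6]].
Step i=4: Q has 4 at row 1, column 2; remove that cell from P, ejecting 7. So w(4) = 7. P is now [[3], [5], [6]].
Step i=3: Q has 3 at row 3, column 1; remove 6 from row 3 of P and reverse-bump: 6 enters row 2 and ejects 5; 5 enters row 1 and ejects 3. So w(3) = 3. P is now [[5], [6]].
Step i=2: Q has 2 at row 2, column 1; remove 6 from row 2 of P and reverse-bump: 6 enters row 1 and ejects 5. So w(2) = 5. P is now [[6]].
Step i=1: Q has 1 at row 1, column 1; remove that cell from P, ejecting 6. So w(1) = 6. P is now [].

So w = 6 5 3 7 2 1 4.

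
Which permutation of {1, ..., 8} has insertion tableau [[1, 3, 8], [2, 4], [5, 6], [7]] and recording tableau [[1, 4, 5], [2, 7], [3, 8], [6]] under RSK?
Reverse the RSK construction: for i from n down to 1, find the cell of Q containing i, remove the entry at that cell from P, and reverse-bump it up through P; the value ejected from row 1 is w(i).

Step i=8: Q has 8 at row 3, column 2; remove 6 from row 3 of P and reverse-bump: 6 enters row 2 and ejects 4; 4 enters row 1 and ejects 3. So w(8) = 3. P is now [[1, 4, 8], [2, 6], [5], [7]].
Step i=7: Q has 7 at row 2, column 2; remove 6 from row 2 of P and reverse-bump: 6 enters row 1 and ejects 4. So w(7) = 4. P is now [[1, 6, 8], [2], [5], [7]].
Step i=6: Q has 6 at row 4, column 1; remove 7 from row 4 of P and reverse-bump: 7 enters row 3 and ejects 5; 5 enters row 2 and ejects 2; 2 enters row 1 and ejects 1. So w(6) = 1. P is now [[2, 6, 8], [5], [7]].
Step i=5: Q has 5 at row 1, column 3; remove that cell from P, ejecting 8. So w(5) = 8. P is now [[2, 6], [5], [7]].
Step i=4: Q has 4 at row 1, column 2; remove that cell from P, ejecting 6. So w(4) = 6. P is now [[2], [5], [7]].
Step i=3: Q has 3 at row 3, column 1; remove 7 from row 3 of P and reverse-bump: 7 enters row 2 and ejects 5; 5 enters row 1 and ejects 2. So w(3) = 2. P is now [[5], [7]].
Step i=2: Q has 2 at row 2, column 1; remove 7 from row 2 of P and reverse-bump: 7 enters row 1 and ejects 5. So w(2) = 5. P is now [[7]].
Step i=1: Q has 1 at row 1, column 1; remove that cell from P, ejecting 7. So w(1) = 7. P is now [].

So w = 7 5 2 6 8 1 4 3.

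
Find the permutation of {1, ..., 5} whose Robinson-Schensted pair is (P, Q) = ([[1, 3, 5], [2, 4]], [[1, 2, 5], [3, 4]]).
2 4 1 3 5

Reverse the RSK construction: for i from n down to 1, find the cell of Q containing i, remove the entry at that cell from P, and reverse-bump it up through P; the value ejected from row 1 is w(i).

Step i=5: Q has 5 at row 1, column 3; remove that cell from P, ejecting 5. So w(5) = 5. P is now [[1, 3], [2, 4]].
Step i=4: Q has 4 at row 2, column 2; remove 4 from row 2 of P and reverse-bump: 4 enters row 1 and ejects 3. So w(4) = 3. P is now [[1, 4], [2]].
Step i=3: Q has 3 at row 2, column 1; remove 2 from row 2 of P and reverse-bump: 2 enters row 1 and ejects 1. So w(3) = 1. P is now [[2, 4]].
Step i=2: Q has 2 at row 1, column 2; remove that cell from P, ejecting 4. So w(2) = 4. P is now [[2]].
Step i=1: Q has 1 at row 1, column 1; remove that cell from P, ejecting 2. So w(1) = 2. P is now [].

So w = 2 4 1 3 5.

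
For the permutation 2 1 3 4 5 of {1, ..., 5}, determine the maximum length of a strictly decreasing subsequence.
2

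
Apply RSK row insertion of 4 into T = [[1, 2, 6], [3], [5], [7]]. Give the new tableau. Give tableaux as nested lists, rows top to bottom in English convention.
[[1, 2, 4], [3, 6], [5], [7]]

In row 1, 4 replaces 6 (the leftmost entry greater than 4); 6 is bumped to row 2. 6 is appended to row 2. The new tableau is [[1, 2, 4], [3, 6], [5], [7]].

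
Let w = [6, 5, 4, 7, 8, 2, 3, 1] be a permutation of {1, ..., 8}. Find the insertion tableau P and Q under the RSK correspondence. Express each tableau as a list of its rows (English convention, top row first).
P = [[1, 3, 8], [2, 7], [4], [5], [6]], Q = [[1, 4, 5], [2, 7], [3], [6], [8]]

Insert each entry of the permutation into P by Schensted row insertion, recording in Q the position of each new cell.

Insert 6: appended to row 1. P = [[6]], Q = [[1]].
Insert 5: 5 bumps 6 from row 1; 6 starts row 2. P = [[5], [6]], Q = [[1], [2]].
Insert 4: 4 bumps 5 from row 1; 5 bumps 6 from row 2; 6 starts row 3. P = [[4], [5], [6]], Q = [[1], [2], [3]].
Insert 7: appended to row 1. P = [[4, 7], [5], [6]], Q = [[1, 4], [2], [3]].
Insert 8: appended to row 1. P = [[4, 7, 8], [5], [6]], Q = [[1, 4, 5], [2], [3]].
Insert 2: 2 bumps 4 from row 1; 4 bumps 5 from row 2; 5 bumps 6 from row 3; 6 starts row 4. P = [[2, 7, 8], [4], [5], [6]], Q = [[1, 4, 5], [2], [3], [6]].
Insert 3: 3 bumps 7 from row 1; 7 appends to row 2. P = [[2, 3, 8], [4, 7], [5], [6]], Q = [[1, 4, 5], [2, 7], [3], [6]].
Insert 1: 1 bumps 2 from row 1; 2 bumps 4 from row 2; 4 bumps 5 from row 3; 5 bumps 6 from row 4; 6 starts row 5. P = [[1, 3, 8], [2, 7], [4], [5], [6]], Q = [[1, 4, 5], [2, 7], [3], [6], [8]].

So P = [[1, 3, 8], [2, 7], [4], [5], [6]], Q = [[1, 4, 5], [2, 7], [3], [6], [8]].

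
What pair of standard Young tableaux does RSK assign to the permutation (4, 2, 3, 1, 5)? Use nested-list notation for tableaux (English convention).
Insert each entry of the permutation into P by Schensted row insertion, recording in Q the position of each new cell.

Insert 4: appended to row 1. P = [[4]].
Insert 2: 2 bumps 4 from row 1; 4 starts row 2. P = [[2], [4]].
Insert 3: appended to row 1. P = [[2, 3], [4]].
Insert 1: 1 bumps 2 from row 1; 2 bumps 4 from row 2; 4 starts row 3. P = [[1, 3], [2], [4]].
Insert 5: appended to row 1. P = [[1, 3, 5], [2], [4]].

So P = [[1, 3, 5], [2], [4]], Q = [[1, 3, 5], [2], [4]].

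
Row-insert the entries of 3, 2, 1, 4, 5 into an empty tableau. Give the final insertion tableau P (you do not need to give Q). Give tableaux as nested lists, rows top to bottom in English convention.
Insert 3: appended to row 1. P = [[3]].
Insert 2: 2 bumps 3 from row 1; 3 starts row 2. P = [[2], [3]].
Insert 1: 1 bumps 2 from row 1; 2 bumps 3 from row 2; 3 starts row 3. P = [[1], [2], [3]].
Insert 4: appended to row 1. P = [[1, 4], [2], [3]].
Insert 5: appended to row 1. P = [[1, 4, 5], [2], [3]].

So P = [[1, 4, 5], [2], [3]].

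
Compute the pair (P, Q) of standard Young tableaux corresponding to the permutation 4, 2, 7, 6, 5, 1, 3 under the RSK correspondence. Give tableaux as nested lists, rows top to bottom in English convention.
P = [[1, 3], [2, 5], [4, 6], [7]], Q = [[1, 3], [2, 4], [5, 7], [6]]

Insert each entry of the permutation into P by Schensted row insertion, recording in Q the position of each new cell.

After inserting 4: P = [[4]].
After inserting 2: P = [[2], [4]].
After inserting 7: P = [[2, 7], [4]].
After inserting 6: P = [[2, 6], [4, 7]].
After inserting 5: P = [[2, 5], [4, 6], [7]].
After inserting 1: P = [[1, 5], [2, 6], [4], [7]].
After inserting 3: P = [[1, 3], [2, 5], [4, 6], [7]].

So P = [[1, 3], [2, 5], [4, 6], [7]], Q = [[1, 3], [2, 4], [5, 7], [6]].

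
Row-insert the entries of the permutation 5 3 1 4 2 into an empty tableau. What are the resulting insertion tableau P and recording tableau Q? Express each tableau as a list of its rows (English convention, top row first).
Insert each entry of the permutation into P by Schensted row insertion, recording in Q the position of each new cell.

Insert 5: appended to row 1. P = [[5]].
Insert 3: 3 bumps 5 from row 1; 5 starts row 2. P = [[3], [5]].
Insert 1: 1 bumps 3 from row 1; 3 bumps 5 from row 2; 5 starts row 3. P = [[1], [3], [5]].
Insert 4: appended to row 1. P = [[1, 4], [3], [5]].
Insert 2: 2 bumps 4 from row 1; 4 appends to row 2. P = [[1, 2], [3, 4], [5]].

So P = [[1, 2], [3, 4], [5]], Q = [[1, 4], [2, 5], [3]].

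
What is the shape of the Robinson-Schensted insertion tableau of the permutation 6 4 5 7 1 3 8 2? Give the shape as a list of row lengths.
[4, 2, 1, 1]

Row-insert each entry into an empty tableau.

After inserting 6: P = [[6]].
After inserting 4: P = [[4], [6]].
After inserting 5: P = [[4, 5], [6]].
After inserting 7: P = [[4, 5, 7], [6]].
After inserting 1: P = [[1, 5, 7], [4], [6]].
After inserting 3: P = [[1, 3, 7], [4, 5], [6]].
After inserting 8: P = [[1, 3, 7, 8], [4, 5], [6]].
After inserting 2: P = [[1, 2, 7, 8], [3, 5], [4], [6]].

The final insertion tableau P = [[1, 2, 7, 8], [3, 5], [4], [6]] has shape [4, 2, 1, 1].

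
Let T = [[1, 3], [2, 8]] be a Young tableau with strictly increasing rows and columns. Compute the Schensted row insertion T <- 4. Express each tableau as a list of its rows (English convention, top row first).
4 is larger than every entry of row 1, so it is appended to row 1. The new tableau is [[1, 3, 4], [2, 8]].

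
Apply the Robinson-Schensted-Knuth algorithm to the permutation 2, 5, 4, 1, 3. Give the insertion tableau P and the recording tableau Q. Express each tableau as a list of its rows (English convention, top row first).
P = [[1, 3], [2, 4], [5]], Q = [[1, 2], [3, 5], [4]]

Insert each entry of the permutation into P by Schensted row insertion, recording in Q the position of each new cell.

Insert 2: appended to row 1. P = [[2]].
Insert 5: appended to row 1. P = [[2, 5]].
Insert 4: 4 bumps 5 from row 1; 5 starts row 2. P = [[2, 4], [5]].
Insert 1: 1 bumps 2 from row 1; 2 bumps 5 from row 2; 5 starts row 3. P = [[1, 4], [2], [5]].
Insert 3: 3 bumps 4 from row 1; 4 appends to row 2. P = [[1, 3], [2, 4], [5]].

So P = [[1, 3], [2, 4], [5]], Q = [[1, 2], [3, 5], [4]].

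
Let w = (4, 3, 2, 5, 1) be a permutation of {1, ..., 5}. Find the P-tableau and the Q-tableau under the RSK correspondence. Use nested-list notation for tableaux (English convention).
P = [[1, 5], [2], [3], [4]], Q = [[1, 4], [2], [3], [5]]

Insert each entry of the permutation into P by Schensted row insertion, recording in Q the position of each new cell.

Insert 4: appended to row 1. P = [[4]], Q = [[1]].
Insert 3: 3 bumps 4 from row 1; 4 starts row 2. P = [[3], [4]], Q = [[1], [2]].
Insert 2: 2 bumps 3 from row 1; 3 bumps 4 from row 2; 4 starts row 3. P = [[2], [3], [4]], Q = [[1], [2], [3]].
Insert 5: appended to row 1. P = [[2, 5], [3], [4]], Q = [[1, 4], [2], [3]].
Insert 1: 1 bumps 2 from row 1; 2 bumps 3 from row 2; 3 bumps 4 from row 3; 4 starts row 4. P = [[1, 5], [2], [3], [4]], Q = [[1, 4], [2], [3], [5]].

So P = [[1, 5], [2], [3], [4]], Q = [[1, 4], [2], [3], [5]].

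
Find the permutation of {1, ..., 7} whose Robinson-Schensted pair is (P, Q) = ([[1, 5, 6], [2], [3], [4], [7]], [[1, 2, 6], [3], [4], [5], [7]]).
Reverse RSK: for i = n, n-1, ..., 1, locate i in Q, remove the corresponding corner cell from P, and reverse-bump its entry up through P; the value ejected from row 1 is w(i).

So w = 4 7 5 3 2 6 1.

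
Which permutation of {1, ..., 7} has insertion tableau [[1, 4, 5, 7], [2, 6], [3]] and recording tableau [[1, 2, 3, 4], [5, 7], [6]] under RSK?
3 4 6 7 2 1 5

Reverse RSK: for i = n, n-1, ..., 1, locate i in Q, remove the corresponding corner cell from P, and reverse-bump its entry up through P; the value ejected from row 1 is w(i).

So w = 3 4 6 7 2 1 5.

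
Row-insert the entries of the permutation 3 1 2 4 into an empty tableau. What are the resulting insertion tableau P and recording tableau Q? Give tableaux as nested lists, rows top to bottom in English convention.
Insert each entry of the permutation into P by Schensted row insertion, recording in Q the position of each new cell.

Insert 3: appended to row 1. P = [[3]].
Insert 1: 1 bumps 3 from row 1; 3 starts row 2. P = [[1], [3]].
Insert 2: appended to row 1. P = [[1, 2], [3]].
Insert 4: appended to row 1. P = [[1, 2, 4], [3]].

So P = [[1, 2, 4], [3]], Q = [[1, 3, 4], [2]].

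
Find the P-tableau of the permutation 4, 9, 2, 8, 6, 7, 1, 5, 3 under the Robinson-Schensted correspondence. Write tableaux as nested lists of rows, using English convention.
P = [[1, 3, 7], [2, 5], [4, 6], [8], [9]]

Insert 4: appended to row 1. P = [[4]].
Insert 9: appended to row 1. P = [[4, 9]].
Insert 2: 2 bumps 4 from row 1; 4 starts row 2. P = [[2, 9], [4]].
Insert 8: 8 bumps 9 from row 1; 9 appends to row 2. P = [[2, 8], [4, 9]].
Insert 6: 6 bumps 8 from row 1; 8 bumps 9 from row 2; 9 starts row 3. P = [[2, 6], [4, 8], [9]].
Insert 7: appended to row 1. P = [[2, 6, 7], [4, 8], [9]].
Insert 1: 1 bumps 2 from row 1; 2 bumps 4 from row 2; 4 bumps 9 from row 3; 9 starts row 4. P = [[1, 6, 7], [2, 8], [4], [9]].
Insert 5: 5 bumps 6 from row 1; 6 bumps 8 from row 2; 8 appends to row 3. P = [[1, 5, 7], [2, 6], [4, 8], [9]].
Insert 3: 3 bumps 5 from row 1; 5 bumps 6 from row 2; 6 bumps 8 from row 3; 8 bumps 9 from row 4; 9 starts row 5. P = [[1, 3, 7], [2, 5], [4, 6], [8], [9]].

So P = [[1, 3, 7], [2, 5], [4, 6], [8], [9]].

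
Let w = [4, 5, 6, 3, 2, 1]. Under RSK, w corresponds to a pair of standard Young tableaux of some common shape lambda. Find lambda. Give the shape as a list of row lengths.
RSK row insertion gives P = [[1, 5, 6], [2], [3], [4]], which has shape [3, 1, 1, 1].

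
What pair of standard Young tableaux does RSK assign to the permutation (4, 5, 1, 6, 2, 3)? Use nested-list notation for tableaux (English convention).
P = [[1, 2, 3], [4, 5, 6]], Q = [[1, 2, 4], [3, 5, 6]]

Insert each entry of the permutation into P by Schensted row insertion, recording in Q the position of each new cell.

Insert 4: appended to row 1. P = [[4]], Q = [[1]].
Insert 5: appended to row 1. P = [[4, 5]], Q = [[1, 2]].
Insert 1: 1 bumps 4 from row 1; 4 starts row 2. P = [[1, 5], [4]], Q = [[1, 2], [3]].
Insert 6: appended to row 1. P = [[1, 5, 6], [4]], Q = [[1, 2, 4], [3]].
Insert 2: 2 bumps 5 from row 1; 5 appends to row 2. P = [[1, 2, 6], [4, 5]], Q = [[1, 2, 4], [3, 5]].
Insert 3: 3 bumps 6 from row 1; 6 appends to row 2. P = [[1, 2, 3], [4, 5, 6]], Q = [[1, 2, 4], [3, 5, 6]].

So P = [[1, 2, 3], [4, 5, 6]], Q = [[1, 2, 4], [3, 5, 6]].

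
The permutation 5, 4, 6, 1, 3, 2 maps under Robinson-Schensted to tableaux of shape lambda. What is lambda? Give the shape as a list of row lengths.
[2, 2, 1, 1]

Row-insert each entry into an empty tableau.

After inserting 5: P = [[5]].
After inserting 4: P = [[4], [5]].
After inserting 6: P = [[4, 6], [5]].
After inserting 1: P = [[1, 6], [4], [5]].
After inserting 3: P = [[1, 3], [4, 6], [5]].
After inserting 2: P = [[1, 2], [3, 6], [4], [5]].

The final insertion tableau P = [[1, 2], [3, 6], [4], [5]] has shape [2, 2, 1, 1].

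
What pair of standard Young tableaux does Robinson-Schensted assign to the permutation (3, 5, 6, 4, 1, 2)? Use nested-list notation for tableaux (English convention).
Insert each entry of the permutation into P by Schensted row insertion, recording in Q the position of each new cell.

After inserting 3: P = [[3]].
After inserting 5: P = [[3, 5]].
After inserting 6: P = [[3, 5, 6]].
After inserting 4: P = [[3, 4, 6], [5]].
After inserting 1: P = [[1, 4, 6], [3], [5]].
After inserting 2: P = [[1, 2, 6], [3, 4], [5]].

So P = [[1, 2, 6], [3, 4], [5]], Q = [[1, 2, 3], [4, 6], [5]].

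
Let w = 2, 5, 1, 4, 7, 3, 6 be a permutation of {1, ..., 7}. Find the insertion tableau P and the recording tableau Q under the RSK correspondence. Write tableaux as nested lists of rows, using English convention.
P = [[1, 3, 6], [2, 4, 7], [5]], Q = [[1, 2, 5], [3, 4, 7], [6]]

Insert each entry of the permutation into P by Schensted row insertion, recording in Q the position of each new cell.

After inserting 2: P = [[2]].
After inserting 5: P = [[2, 5]].
After inserting 1: P = [[1, 5], [2]].
After inserting 4: P = [[1, 4], [2, 5]].
After inserting 7: P = [[1, 4, 7], [2, 5]].
After inserting 3: P = [[1, 3, 7], [2, 4], [5]].
After inserting 6: P = [[1, 3, 6], [2, 4, 7], [5]].

So P = [[1, 3, 6], [2, 4, 7], [5]], Q = [[1, 2, 5], [3, 4, 7], [6]].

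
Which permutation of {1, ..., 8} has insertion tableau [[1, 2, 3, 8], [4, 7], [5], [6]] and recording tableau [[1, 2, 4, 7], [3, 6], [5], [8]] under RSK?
Reverse RSK: for i = n, n-1, ..., 1, locate i in Q, remove the corresponding corner cell from P, and reverse-bump its entry up through P; the value ejected from row 1 is w(i).

So w = 1 6 5 7 2 4 8 3.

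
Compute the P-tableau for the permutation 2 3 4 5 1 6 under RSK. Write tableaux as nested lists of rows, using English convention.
Insert 2: appended to row 1. P = [[2]].
Insert 3: appended to row 1. P = [[2, 3]].
Insert 4: appended to row 1. P = [[2, 3, 4]].
Insert 5: appended to row 1. P = [[2, 3, 4, 5]].
Insert 1: 1 bumps 2 from row 1; 2 starts row 2. P = [[1, 3, 4, 5], [2]].
Insert 6: appended to row 1. P = [[1, 3, 4, 5, 6], [2]].

So P = [[1, 3, 4, 5, 6], [2]].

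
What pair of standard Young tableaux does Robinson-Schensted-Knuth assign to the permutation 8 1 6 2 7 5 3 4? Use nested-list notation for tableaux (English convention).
Insert each entry of the permutation into P by Schensted row insertion, recording in Q the position of each new cell.

Insert 8: appended to row 1. P = [[8]].
Insert 1: 1 bumps 8 from row 1; 8 starts row 2. P = [[1], [8]].
Insert 6: appended to row 1. P = [[1, 6], [8]].
Insert 2: 2 bumps 6 from row 1; 6 bumps 8 from row 2; 8 starts row 3. P = [[1, 2], [6], [8]].
Insert 7: appended to row 1. P = [[1, 2, 7], [6], [8]].
Insert 5: 5 bumps 7 from row 1; 7 appends to row 2. P = [[1, 2, 5], [6, 7], [8]].
Insert 3: 3 bumps 5 from row 1; 5 bumps 6 from row 2; 6 bumps 8 from row 3; 8 starts row 4. P = [[1, 2, 3], [5, 7], [6], [8]].
Insert 4: appended to row 1. P = [[1, 2, 3, 4], [5, 7], [6], [8]].

So P = [[1, 2, 3, 4], [5, 7], [6], [8]], Q = [[1, 3, 5, 8], [2, 6], [4], [7]].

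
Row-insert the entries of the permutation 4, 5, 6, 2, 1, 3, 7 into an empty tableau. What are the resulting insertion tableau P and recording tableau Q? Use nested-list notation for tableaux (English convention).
Insert each entry of the permutation into P by Schensted row insertion, recording in Q the position of each new cell.

Insert 4: appended to row 1. P = [[4]], Q = [[1]].
Insert 5: appended to row 1. P = [[4, 5]], Q = [[1, 2]].
Insert 6: appended to row 1. P = [[4, 5, 6]], Q = [[1, 2, 3]].
Insert 2: 2 bumps 4 from row 1; 4 starts row 2. P = [[2, 5, 6], [4]], Q = [[1, 2, 3], [4]].
Insert 1: 1 bumps 2 from row 1; 2 bumps 4 from row 2; 4 starts row 3. P = [[1, 5, 6], [2], [4]], Q = [[1, 2, 3], [4], [5]].
Insert 3: 3 bumps 5 from row 1; 5 appends to row 2. P = [[1, 3, 6], [2, 5], [4]], Q = [[1, 2, 3], [4, 6], [5]].
Insert 7: appended to row 1. P = [[1, 3, 6, 7], [2, 5], [4]], Q = [[1, 2, 3, 7], [4, 6], [5]].

So P = [[1, 3, 6, 7], [2, 5], [4]], Q = [[1, 2, 3, 7], [4, 6], [5]].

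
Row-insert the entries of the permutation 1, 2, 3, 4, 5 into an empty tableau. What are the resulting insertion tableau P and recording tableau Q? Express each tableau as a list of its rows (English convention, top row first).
P = [[1, 2, 3, 4, 5]], Q = [[1, 2, 3, 4, 5]]

Insert each entry of the permutation into P by Schensted row insertion, recording in Q the position of each new cell.

Insert 1: appended to row 1. P = [[1]], Q = [[1]].
Insert 2: appended to row 1. P = [[1, 2]], Q = [[1, 2]].
Insert 3: appended to row 1. P = [[1, 2, 3]], Q = [[1, 2, 3]].
Insert 4: appended to row 1. P = [[1, 2, 3, 4]], Q = [[1, 2, 3, 4]].
Insert 5: appended to row 1. P = [[1, 2, 3, 4, 5]], Q = [[1, 2, 3, 4, 5]].

So P = [[1, 2, 3, 4, 5]], Q = [[1, 2, 3, 4, 5]].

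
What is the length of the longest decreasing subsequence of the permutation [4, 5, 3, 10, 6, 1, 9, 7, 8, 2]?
4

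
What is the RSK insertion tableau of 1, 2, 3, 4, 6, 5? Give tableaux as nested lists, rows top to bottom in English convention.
Insert 1: appended to row 1. P = [[1]].
Insert 2: appended to row 1. P = [[1, 2]].
Insert 3: appended to row 1. P = [[1, 2, 3]].
Insert 4: appended to row 1. P = [[1, 2, 3, 4]].
Insert 6: appended to row 1. P = [[1, 2, 3, 4, 6]].
Insert 5: 5 bumps 6 from row 1; 6 starts row 2. P = [[1, 2, 3, 4, 5], [6]].

So P = [[1, 2, 3, 4, 5], [6]].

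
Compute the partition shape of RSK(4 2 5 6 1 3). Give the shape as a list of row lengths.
Row-insert each entry into an empty tableau.

After inserting 4: P = [[4]].
After inserting 2: P = [[2], [4]].
After inserting 5: P = [[2, 5], [4]].
After inserting 6: P = [[2, 5, 6], [4]].
After inserting 1: P = [[1, 5, 6], [2], [4]].
After inserting 3: P = [[1, 3, 6], [2, 5], [4]].

The final insertion tableau P = [[1, 3, 6], [2, 5], [4]] has shape [3, 2, 1].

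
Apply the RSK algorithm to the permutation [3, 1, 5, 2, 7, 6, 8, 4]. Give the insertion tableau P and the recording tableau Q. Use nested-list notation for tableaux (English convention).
Insert each entry of the permutation into P by Schensted row insertion, recording in Q the position of each new cell.

After inserting 3: P = [[3]].
After inserting 1: P = [[1], [3]].
After inserting 5: P = [[1, 5], [3]].
After inserting 2: P = [[1, 2], [3, 5]].
After inserting 7: P = [[1, 2, 7], [3, 5]].
After inserting 6: P = [[1, 2, 6], [3, 5, 7]].
After inserting 8: P = [[1, 2, 6, 8], [3, 5, 7]].
After inserting 4: P = [[1, 2, 4, 8], [3, 5, 6], [7]].

So P = [[1, 2, 4, 8], [3, 5, 6], [7]], Q = [[1, 3, 5, 7], [2, 4, 6], [8]].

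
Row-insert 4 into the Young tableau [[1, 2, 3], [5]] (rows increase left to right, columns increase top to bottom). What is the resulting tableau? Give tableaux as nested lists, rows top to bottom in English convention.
[[1, 2, 3, 4], [5]]

4 is larger than every entry of row 1, so it is appended to row 1. The new tableau is [[1, 2, 3, 4], [5]].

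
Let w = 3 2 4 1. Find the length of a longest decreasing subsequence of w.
3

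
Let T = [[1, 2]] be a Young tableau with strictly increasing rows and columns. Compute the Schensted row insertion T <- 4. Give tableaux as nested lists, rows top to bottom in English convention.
[[1, 2, 4]]

4 is larger than every entry of row 1, so it is appended to row 1. The new tableau is [[1, 2, 4]].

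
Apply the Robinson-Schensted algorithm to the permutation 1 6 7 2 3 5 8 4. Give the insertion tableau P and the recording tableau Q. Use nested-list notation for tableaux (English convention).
P = [[1, 2, 3, 4, 8], [5, 7], [6]], Q = [[1, 2, 3, 6, 7], [4, 5], [8]]

Insert each entry of the permutation into P by Schensted row insertion, recording in Q the position of each new cell.

Insert 1: appended to row 1. P = [[1]].
Insert 6: appended to row 1. P = [[1, 6]].
Insert 7: appended to row 1. P = [[1, 6, 7]].
Insert 2: 2 bumps 6 from row 1; 6 starts row 2. P = [[1, 2, 7], [6]].
Insert 3: 3 bumps 7 from row 1; 7 appends to row 2. P = [[1, 2, 3], [6, 7]].
Insert 5: appended to row 1. P = [[1, 2, 3, 5], [6, 7]].
Insert 8: appended to row 1. P = [[1, 2, 3, 5, 8], [6, 7]].
Insert 4: 4 bumps 5 from row 1; 5 bumps 6 from row 2; 6 starts row 3. P = [[1, 2, 3, 4, 8], [5, 7], [6]].

So P = [[1, 2, 3, 4, 8], [5, 7], [6]], Q = [[1, 2, 3, 6, 7], [4, 5], [8]].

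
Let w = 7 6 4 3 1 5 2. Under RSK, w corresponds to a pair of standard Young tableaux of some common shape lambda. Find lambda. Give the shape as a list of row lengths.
Row-insert each entry into an empty tableau.

After inserting 7: P = [[7]].
After inserting 6: P = [[6], [7]].
After inserting 4: P = [[4], [6], [7]].
After inserting 3: P = [[3], [4], [6], [7]].
After inserting 1: P = [[1], [3], [4], [6], [7]].
After inserting 5: P = [[1, 5], [3], [4], [6], [7]].
After inserting 2: P = [[1, 2], [3, 5], [4], [6], [7]].

The final insertion tableau P = [[1, 2], [3, 5], [4], [6], [7]] has shape [2, 2, 1, 1, 1].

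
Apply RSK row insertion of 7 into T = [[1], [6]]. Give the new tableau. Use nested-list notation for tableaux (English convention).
[[1, 7], [6]]

7 is larger than every entry of row 1, so it is appended to row 1. The new tableau is [[1, 7], [6]].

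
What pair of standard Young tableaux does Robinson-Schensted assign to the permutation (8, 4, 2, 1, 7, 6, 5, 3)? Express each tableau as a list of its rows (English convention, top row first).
P = [[1, 3], [2, 5], [4, 6], [7], [8]], Q = [[1, 5], [2, 6], [3, 7], [4], [8]]

Insert each entry of the permutation into P by Schensted row insertion, recording in Q the position of each new cell.

Insert 8: appended to row 1. P = [[8]].
Insert 4: 4 bumps 8 from row 1; 8 starts row 2. P = [[4], [8]].
Insert 2: 2 bumps 4 from row 1; 4 bumps 8 from row 2; 8 starts row 3. P = [[2], [4], [8]].
Insert 1: 1 bumps 2 from row 1; 2 bumps 4 from row 2; 4 bumps 8 from row 3; 8 starts row 4. P = [[1], [2], [4], [8]].
Insert 7: appended to row 1. P = [[1, 7], [2], [4], [8]].
Insert 6: 6 bumps 7 from row 1; 7 appends to row 2. P = [[1, 6], [2, 7], [4], [8]].
Insert 5: 5 bumps 6 from row 1; 6 bumps 7 from row 2; 7 appends to row 3. P = [[1, 5], [2, 6], [4, 7], [8]].
Insert 3: 3 bumps 5 from row 1; 5 bumps 6 from row 2; 6 bumps 7 from row 3; 7 bumps 8 from row 4; 8 starts row 5. P = [[1, 3], [2, 5], [4, 6], [7], [8]].

So P = [[1, 3], [2, 5], [4, 6], [7], [8]], Q = [[1, 5], [2, 6], [3, 7], [4], [8]].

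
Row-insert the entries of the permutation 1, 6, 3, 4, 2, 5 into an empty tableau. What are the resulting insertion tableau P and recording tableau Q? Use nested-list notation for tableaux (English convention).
Insert each entry of the permutation into P by Schensted row insertion, recording in Q the position of each new cell.

Insert 1: appended to row 1. P = [[1]], Q = [[1]].
Insert 6: appended to row 1. P = [[1, 6]], Q = [[1, 2]].
Insert 3: 3 bumps 6 from row 1; 6 starts row 2. P = [[1, 3], [6]], Q = [[1, 2], [3]].
Insert 4: appended to row 1. P = [[1, 3, 4], [6]], Q = [[1, 2, 4], [3]].
Insert 2: 2 bumps 3 from row 1; 3 bumps 6 from row 2; 6 starts row 3. P = [[1, 2, 4], [3], [6]], Q = [[1, 2, 4], [3], [5]].
Insert 5: appended to row 1. P = [[1, 2, 4, 5], [3], [6]], Q = [[1, 2, 4, 6], [3], [5]].

So P = [[1, 2, 4, 5], [3], [6]], Q = [[1, 2, 4, 6], [3], [5]].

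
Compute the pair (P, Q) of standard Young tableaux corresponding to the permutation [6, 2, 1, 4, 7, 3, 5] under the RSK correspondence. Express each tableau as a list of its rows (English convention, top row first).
P = [[1, 3, 5], [2, 4, 7], [6]], Q = [[1, 4, 5], [2, 6, 7], [3]]

Insert each entry of the permutation into P by Schensted row insertion, recording in Q the position of each new cell.

Insert 6: appended to row 1. P = [[6]].
Insert 2: 2 bumps 6 from row 1; 6 starts row 2. P = [[2], [6]].
Insert 1: 1 bumps 2 from row 1; 2 bumps 6 from row 2; 6 starts row 3. P = [[1], [2], [6]].
Insert 4: appended to row 1. P = [[1, 4], [2], [6]].
Insert 7: appended to row 1. P = [[1, 4, 7], [2], [6]].
Insert 3: 3 bumps 4 from row 1; 4 appends to row 2. P = [[1, 3, 7], [2, 4], [6]].
Insert 5: 5 bumps 7 from row 1; 7 appends to row 2. P = [[1, 3, 5], [2, 4, 7], [6]].

So P = [[1, 3, 5], [2, 4, 7], [6]], Q = [[1, 4, 5], [2, 6, 7], [3]].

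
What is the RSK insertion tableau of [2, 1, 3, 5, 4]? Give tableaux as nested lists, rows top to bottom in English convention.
P = [[1, 3, 4], [2, 5]]

Insert 2: appended to row 1. P = [[2]].
Insert 1: 1 bumps 2 from row 1; 2 starts row 2. P = [[1], [2]].
Insert 3: appended to row 1. P = [[1, 3], [2]].
Insert 5: appended to row 1. P = [[1, 3, 5], [2]].
Insert 4: 4 bumps 5 from row 1; 5 appends to row 2. P = [[1, 3, 4], [2, 5]].

So P = [[1, 3, 4], [2, 5]].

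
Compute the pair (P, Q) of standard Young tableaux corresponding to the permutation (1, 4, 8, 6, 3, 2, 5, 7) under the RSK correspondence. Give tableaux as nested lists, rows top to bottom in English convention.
P = [[1, 2, 5, 7], [3, 6], [4], [8]], Q = [[1, 2, 3, 8], [4, 7], [5], [6]]

Insert each entry of the permutation into P by Schensted row insertion, recording in Q the position of each new cell.

Insert 1: appended to row 1. P = [[1]].
Insert 4: appended to row 1. P = [[1, 4]].
Insert 8: appended to row 1. P = [[1, 4, 8]].
Insert 6: 6 bumps 8 from row 1; 8 starts row 2. P = [[1, 4, 6], [8]].
Insert 3: 3 bumps 4 from row 1; 4 bumps 8 from row 2; 8 starts row 3. P = [[1, 3, 6], [4], [8]].
Insert 2: 2 bumps 3 from row 1; 3 bumps 4 from row 2; 4 bumps 8 from row 3; 8 starts row 4. P = [[1, 2, 6], [3], [4], [8]].
Insert 5: 5 bumps 6 from row 1; 6 appends to row 2. P = [[1, 2, 5], [3, 6], [4], [8]].
Insert 7: appended to row 1. P = [[1, 2, 5, 7], [3, 6], [4], [8]].

So P = [[1, 2, 5, 7], [3, 6], [4], [8]], Q = [[1, 2, 3, 8], [4, 7], [5], [6]].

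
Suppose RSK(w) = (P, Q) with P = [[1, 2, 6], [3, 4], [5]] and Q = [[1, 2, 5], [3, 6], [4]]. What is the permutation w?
Reverse the RSK construction: for i from n down to 1, find the cell of Q containing i, remove the entry at that cell from P, and reverse-bump it up through P; the value ejected from row 1 is w(i).

Step i=6: Q has 6 at row 2, column 2; remove 4 from row 2 of P and reverse-bump: 4 enters row 1 and ejects 2. So w(6) = 2. P is now [[1, 4, 6], [3], [5]].
Step i=5: Q has 5 at row 1, column 3; remove that cell from P, ejecting 6. So w(5) = 6. P is now [[1, 4], [3], [5]].
Step i=4: Q has 4 at row 3, column 1; remove 5 from row 3 of P and reverse-bump: 5 enters row 2 and ejects 3; 3 enters row 1 and ejects 1. So w(4) = 1. P is now [[3, 4], [5]].
Step i=3: Q has 3 at row 2, column 1; remove 5 from row 2 of P and reverse-bump: 5 enters row 1 and ejects 4. So w(3) = 4. P is now [[3, 5]].
Step i=2: Q has 2 at row 1, column 2; remove that cell from P, ejecting 5. So w(2) = 5. P is now [[3]].
Step i=1: Q has 1 at row 1, column 1; remove that cell from P, ejecting 3. So w(1) = 3. P is now [].

So w = 3 5 4 1 6 2.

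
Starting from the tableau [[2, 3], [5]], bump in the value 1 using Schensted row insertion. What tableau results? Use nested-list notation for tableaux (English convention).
[[1, 3], [2], [5]]

In row 1, 1 replaces 2 (the leftmost entry greater than 1); 2 is bumped to row 2. In row 2, 2 replaces 5 (the leftmost entry greater than 2); 5 is bumped to row 3. 5 starts a new row 3. The new tableau is [[1, 3], [2], [5]].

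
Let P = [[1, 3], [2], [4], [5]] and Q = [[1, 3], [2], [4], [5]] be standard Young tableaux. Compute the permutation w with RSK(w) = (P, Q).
5 2 4 3 1

Reverse the RSK construction: for i from n down to 1, find the cell of Q containing i, remove the entry at that cell from P, and reverse-bump it up through P; the value ejected from row 1 is w(i).

Step i=5: Q has 5 at row 4, column 1; remove 5 from row 4 of P and reverse-bump: 5 enters row 3 and ejects 4; 4 enters row 2 and ejects 2; 2 enters row 1 and ejects 1. So w(5) = 1. P is now [[2, 3], [4], [5]].
Step i=4: Q has 4 at row 3, column 1; remove 5 from row 3 of P and reverse-bump: 5 enters row 2 and ejects 4; 4 enters row 1 and ejects 3. So w(4) = 3. P is now [[2, 4], [5]].
Step i=3: Q has 3 at row 1, column 2; remove that cell from P, ejecting 4. So w(3) = 4. P is now [[2], [5]].
Step i=2: Q has 2 at row 2, column 1; remove 5 from row 2 of P and reverse-bump: 5 enters row 1 and ejects 2. So w(2) = 2. P is now [[5]].
Step i=1: Q has 1 at row 1, column 1; remove that cell from P, ejecting 5. So w(1) = 5. P is now [].

So w = 5 2 4 3 1.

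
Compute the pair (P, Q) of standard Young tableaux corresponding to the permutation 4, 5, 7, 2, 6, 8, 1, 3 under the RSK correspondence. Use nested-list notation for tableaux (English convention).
P = [[1, 3, 6, 8], [2, 5], [4, 7]], Q = [[1, 2, 3, 6], [4, 5], [7, 8]]

Insert each entry of the permutation into P by Schensted row insertion, recording in Q the position of each new cell.

After inserting 4: P = [[4]].
After inserting 5: P = [[4, 5]].
After inserting 7: P = [[4, 5, 7]].
After inserting 2: P = [[2, 5, 7], [4]].
After inserting 6: P = [[2, 5, 6], [4, 7]].
After inserting 8: P = [[2, 5, 6, 8], [4, 7]].
After inserting 1: P = [[1, 5, 6, 8], [2, 7], [4]].
After inserting 3: P = [[1, 3, 6, 8], [2, 5], [4, 7]].

So P = [[1, 3, 6, 8], [2, 5], [4, 7]], Q = [[1, 2, 3, 6], [4, 5], [7, 8]].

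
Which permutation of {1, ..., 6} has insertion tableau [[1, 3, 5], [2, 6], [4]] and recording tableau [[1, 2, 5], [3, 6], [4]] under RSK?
Reverse the RSK construction: for i from n down to 1, find the cell of Q containing i, remove the entry at that cell from P, and reverse-bump it up through P; the value ejected from row 1 is w(i).

Step i=6: Q has 6 at row 2, column 2; remove 6 from row 2 of P and reverse-bump: 6 enters row 1 and ejects 5. So w(6) = 5. P is now [[1, 3, 6], [2], [4]].
Step i=5: Q has 5 at row 1, column 3; remove that cell from P, ejecting 6. So w(5) = 6. P is now [[1, 3], [2], [4]].
Step i=4: Q has 4 at row 3, column 1; remove 4 from row 3 of P and reverse-bump: 4 enters row 2 and ejects 2; 2 enters row 1 and ejects 1. So w(4) = 1. P is now [[2, 3], [4]].
Step i=3: Q has 3 at row 2, column 1; remove 4 from row 2 of P and reverse-bump: 4 enters row 1 and ejects 3. So w(3) = 3. P is now [[2, 4]].
Step i=2: Q has 2 at row 1, column 2; remove that cell from P, ejecting 4. So w(2) = 4. P is now [[2]].
Step i=1: Q has 1 at row 1, column 1; remove that cell from P, ejecting 2. So w(1) = 2. P is now [].

So w = 2 4 3 1 6 5.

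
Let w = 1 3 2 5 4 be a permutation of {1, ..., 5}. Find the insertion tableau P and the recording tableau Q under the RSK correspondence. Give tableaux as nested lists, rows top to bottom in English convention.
P = [[1, 2, 4], [3, 5]], Q = [[1, 2, 4], [3, 5]]

Insert each entry of the permutation into P by Schensted row insertion, recording in Q the position of each new cell.

Insert 1: appended to row 1. P = [[1]], Q = [[1]].
Insert 3: appended to row 1. P = [[1, 3]], Q = [[1, 2]].
Insert 2: 2 bumps 3 from row 1; 3 starts row 2. P = [[1, 2], [3]], Q = [[1, 2], [3]].
Insert 5: appended to row 1. P = [[1, 2, 5], [3]], Q = [[1, 2, 4], [3]].
Insert 4: 4 bumps 5 from row 1; 5 appends to row 2. P = [[1, 2, 4], [3, 5]], Q = [[1, 2, 4], [3, 5]].

So P = [[1, 2, 4], [3, 5]], Q = [[1, 2, 4], [3, 5]].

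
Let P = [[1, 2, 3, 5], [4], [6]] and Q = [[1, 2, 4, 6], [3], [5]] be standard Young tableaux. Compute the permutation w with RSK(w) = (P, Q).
1 6 2 4 3 5

Reverse the RSK construction: for i from n down to 1, find the cell of Q containing i, remove the entry at that cell from P, and reverse-bump it up through P; the value ejected from row 1 is w(i).

Step i=6: Q has 6 at row 1, column 4; remove that cell from P, ejecting 5. So w(6) = 5. P is now [[1, 2, 3], [4], [6]].
Step i=5: Q has 5 at row 3, column 1; remove 6 from row 3 of P and reverse-bump: 6 enters row 2 and ejects 4; 4 enters row 1 and ejects 3. So w(5) = 3. P is now [[1, 2, 4], [6]].
Step i=4: Q has 4 at row 1, column 3; remove that cell from P, ejecting 4. So w(4) = 4. P is now [[1, 2], [6]].
Step i=3: Q has 3 at row 2, column 1; remove 6 from row 2 of P and reverse-bump: 6 enters row 1 and ejects 2. So w(3) = 2. P is now [[1, 6]].
Step i=2: Q has 2 at row 1, column 2; remove that cell from P, ejecting 6. So w(2) = 6. P is now [[1]].
Step i=1: Q has 1 at row 1, column 1; remove that cell from P, ejecting 1. So w(1) = 1. P is now [].

So w = 1 6 2 4 3 5.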